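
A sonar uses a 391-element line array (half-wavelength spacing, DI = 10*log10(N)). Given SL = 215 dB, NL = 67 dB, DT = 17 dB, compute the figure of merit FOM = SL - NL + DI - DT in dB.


Step 1: DI = 10*log10(391) = 25.92 dB
Step 2: FOM = SL - NL + DI - DT = 215 - 67 + 25.92 - 17 = 156.92

156.92 dB


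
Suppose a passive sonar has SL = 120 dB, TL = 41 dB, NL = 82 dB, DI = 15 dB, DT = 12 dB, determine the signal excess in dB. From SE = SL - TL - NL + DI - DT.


SE = SL - TL - NL + DI - DT = 120 - 41 - 82 + 15 - 12 = 0

0 dB


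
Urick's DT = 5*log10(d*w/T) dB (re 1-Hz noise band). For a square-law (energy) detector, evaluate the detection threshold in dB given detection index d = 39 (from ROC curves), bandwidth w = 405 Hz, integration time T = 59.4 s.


DT = 5*log10(d*w/T) = 5*log10(39 * 405 / 59.4) = 5*log10(265.91) = 12.12

12.12 dB


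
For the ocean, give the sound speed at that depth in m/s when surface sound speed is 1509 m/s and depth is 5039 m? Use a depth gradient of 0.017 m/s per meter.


1594.663 m/s


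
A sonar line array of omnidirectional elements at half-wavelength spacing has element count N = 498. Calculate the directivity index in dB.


DI = 10*log10(498) = 26.97

26.97 dB


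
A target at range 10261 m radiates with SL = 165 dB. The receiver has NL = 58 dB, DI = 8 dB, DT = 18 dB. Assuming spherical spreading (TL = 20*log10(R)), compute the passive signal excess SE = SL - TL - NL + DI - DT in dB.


16.78 dB


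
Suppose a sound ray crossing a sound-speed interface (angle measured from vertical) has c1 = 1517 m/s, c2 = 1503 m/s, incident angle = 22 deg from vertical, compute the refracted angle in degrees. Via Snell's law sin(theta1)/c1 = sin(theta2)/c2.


sin(theta2) = (c2/c1)*sin(theta1) = (1503/1517)*sin(22 deg) = 0.37115
theta2 = arcsin(0.37115) = 21.79

21.79 deg


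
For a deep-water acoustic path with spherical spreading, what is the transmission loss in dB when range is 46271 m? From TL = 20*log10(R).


TL = 20*log10(46271) = 93.31

93.31 dB


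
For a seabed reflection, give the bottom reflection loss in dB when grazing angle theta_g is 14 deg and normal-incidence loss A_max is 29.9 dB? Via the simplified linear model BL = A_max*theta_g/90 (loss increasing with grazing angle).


4.65 dB


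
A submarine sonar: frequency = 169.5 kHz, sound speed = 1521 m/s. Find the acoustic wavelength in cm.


lambda = c/f = 1521 / 169500 = 0.009 m = 0.9 cm

0.9 cm


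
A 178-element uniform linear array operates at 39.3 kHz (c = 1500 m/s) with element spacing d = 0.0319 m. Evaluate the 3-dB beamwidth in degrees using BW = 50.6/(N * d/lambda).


Step 1: lambda = 1500/39300 = 0.03817 m
Step 2: d/lambda = 0.0319/0.03817 = 0.8357
Step 3: BW = 50.6/(N * d/lambda) = 50.6/(178 * 0.8357) = 0.34

0.34 deg


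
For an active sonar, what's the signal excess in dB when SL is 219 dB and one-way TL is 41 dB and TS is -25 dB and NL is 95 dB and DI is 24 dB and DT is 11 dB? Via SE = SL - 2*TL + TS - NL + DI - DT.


30 dB


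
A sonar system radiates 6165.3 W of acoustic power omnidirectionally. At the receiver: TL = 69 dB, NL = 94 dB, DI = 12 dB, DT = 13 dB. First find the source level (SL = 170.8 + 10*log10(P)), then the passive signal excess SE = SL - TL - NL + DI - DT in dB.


Step 1: SL = 170.8 + 10*log10(6165.3) = 208.7 dB
Step 2: SE = SL - TL - NL + DI - DT = 208.7 - 69 - 94 + 12 - 13 = 44.7

44.7 dB


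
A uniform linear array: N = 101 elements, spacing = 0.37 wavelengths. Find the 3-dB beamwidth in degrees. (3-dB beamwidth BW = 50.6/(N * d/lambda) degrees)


BW = 50.6 / (101 * 0.37) = 50.6 / 37.37 = 1.35

1.35 deg


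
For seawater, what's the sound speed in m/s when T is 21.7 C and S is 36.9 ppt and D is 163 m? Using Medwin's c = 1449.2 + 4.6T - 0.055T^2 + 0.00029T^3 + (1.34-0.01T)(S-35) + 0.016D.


c = 1449.2 + 4.6*21.7 - 0.055*21.7^2 + 0.00029*21.7^3 + (1.34 - 0.01*21.7)*(36.9 - 35) + 0.016*163 = 1530.83

1530.83 m/s


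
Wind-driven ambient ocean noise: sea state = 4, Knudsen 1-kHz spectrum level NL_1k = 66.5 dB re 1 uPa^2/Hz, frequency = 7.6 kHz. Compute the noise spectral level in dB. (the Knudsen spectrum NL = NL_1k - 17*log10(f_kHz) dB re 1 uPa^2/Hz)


NL = NL_1k - 17*log10(f_kHz) = 66.5 - 17*log10(7.6) = 66.5 - (14.97) = 51.53

51.53 dB


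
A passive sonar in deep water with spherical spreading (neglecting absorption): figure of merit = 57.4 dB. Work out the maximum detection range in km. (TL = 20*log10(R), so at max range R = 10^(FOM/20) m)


At max range FOM = TL, so 20*log10(R) = 57.4
R = 10^(57.4/20) = 741.31 m = 0.74 km

0.74 km


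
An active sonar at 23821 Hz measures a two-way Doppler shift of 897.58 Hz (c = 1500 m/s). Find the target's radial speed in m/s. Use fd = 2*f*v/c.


From fd = 2*f*v/c, v = c*fd/(2*f) = 1500 * 897.58 / (2*23821) = 28.26

28.26 m/s


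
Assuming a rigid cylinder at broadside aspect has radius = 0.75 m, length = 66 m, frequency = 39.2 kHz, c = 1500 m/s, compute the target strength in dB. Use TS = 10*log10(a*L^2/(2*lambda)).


lambda = 1500/39200 = 0.03827 m
TS = 10*log10(0.75*66^2/(2*0.03827)) = 46.3

46.3 dB


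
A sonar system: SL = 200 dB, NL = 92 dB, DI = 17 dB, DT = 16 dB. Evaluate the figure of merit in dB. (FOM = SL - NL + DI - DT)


FOM = SL - NL + DI - DT = 200 - 92 + 17 - 16 = 109

109 dB


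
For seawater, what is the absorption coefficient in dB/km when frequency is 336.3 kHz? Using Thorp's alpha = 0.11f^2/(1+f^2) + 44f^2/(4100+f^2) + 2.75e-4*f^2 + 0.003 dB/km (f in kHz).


73.676 dB/km


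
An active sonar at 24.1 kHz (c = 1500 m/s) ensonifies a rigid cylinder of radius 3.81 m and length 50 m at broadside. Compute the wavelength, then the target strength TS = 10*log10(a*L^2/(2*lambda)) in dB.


Step 1: lambda = c/f = 1500/24100 = 0.06224 m
Step 2: TS = 10*log10(a*L^2/(2*lambda)) = 10*log10(3.81*50^2/(2*0.06224)) = 48.84

48.84 dB


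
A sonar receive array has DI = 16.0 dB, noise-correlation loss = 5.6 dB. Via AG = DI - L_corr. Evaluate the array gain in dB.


AG = DI - L_corr = 16.0 - 5.6 = 10.4

10.4 dB


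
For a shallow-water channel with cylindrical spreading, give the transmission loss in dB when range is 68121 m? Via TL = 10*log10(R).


TL = 10*log10(68121) = 48.33

48.33 dB


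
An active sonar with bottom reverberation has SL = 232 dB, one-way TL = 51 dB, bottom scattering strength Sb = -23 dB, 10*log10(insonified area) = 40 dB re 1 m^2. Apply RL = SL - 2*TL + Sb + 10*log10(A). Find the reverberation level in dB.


147 dB


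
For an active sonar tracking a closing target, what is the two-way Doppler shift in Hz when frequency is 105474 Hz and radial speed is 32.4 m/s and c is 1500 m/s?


fd = 2*f*v/c = 2 * 105474 * 32.4 / 1500 = 4556.48

4556.48 Hz


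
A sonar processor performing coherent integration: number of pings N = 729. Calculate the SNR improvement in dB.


Gain = 10*log10(729) = 28.63

28.63 dB


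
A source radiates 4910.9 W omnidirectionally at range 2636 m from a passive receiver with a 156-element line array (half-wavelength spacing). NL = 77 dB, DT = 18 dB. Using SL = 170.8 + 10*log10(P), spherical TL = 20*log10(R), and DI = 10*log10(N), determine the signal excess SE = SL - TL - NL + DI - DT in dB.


Step 1: SL = 170.8 + 10*log10(4910.9) = 207.71 dB
Step 2: TL = 20*log10(2636) = 68.42 dB
Step 3: DI = 10*log10(156) = 21.93 dB
Step 4: SE = SL - TL - NL + DI - DT = 207.71 - 68.42 - 77 + 21.93 - 18 = 66.22

66.22 dB


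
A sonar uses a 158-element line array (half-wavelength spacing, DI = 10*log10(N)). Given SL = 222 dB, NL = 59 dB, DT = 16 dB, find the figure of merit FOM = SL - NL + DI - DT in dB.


Step 1: DI = 10*log10(158) = 21.99 dB
Step 2: FOM = SL - NL + DI - DT = 222 - 59 + 21.99 - 16 = 168.99

168.99 dB


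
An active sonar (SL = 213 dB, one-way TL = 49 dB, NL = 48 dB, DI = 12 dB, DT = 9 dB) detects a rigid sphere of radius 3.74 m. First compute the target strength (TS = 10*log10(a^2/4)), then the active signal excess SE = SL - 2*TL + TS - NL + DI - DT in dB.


Step 1: TS = 10*log10(3.74^2/4) = 5.44 dB
Step 2: SE = SL - 2*TL + TS - NL + DI - DT = 213 - 2*49 + (5.44) - 48 + 12 - 9 = 75.44

75.44 dB


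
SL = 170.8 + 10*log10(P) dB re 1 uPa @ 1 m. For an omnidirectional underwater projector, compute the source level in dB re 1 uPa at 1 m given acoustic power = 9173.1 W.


SL = 170.8 + 10*log10(9173.1) = 170.8 + 39.63 = 210.43

210.43 dB


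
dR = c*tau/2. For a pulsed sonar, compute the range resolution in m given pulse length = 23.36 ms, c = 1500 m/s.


dR = c*tau/2 = 1500 * 23.36e-3 / 2 = 17.52

17.52 m


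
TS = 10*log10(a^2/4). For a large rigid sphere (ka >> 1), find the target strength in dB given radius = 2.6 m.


TS = 10*log10(2.6^2 / 4) = 10*log10(1.69) = 2.28

2.28 dB


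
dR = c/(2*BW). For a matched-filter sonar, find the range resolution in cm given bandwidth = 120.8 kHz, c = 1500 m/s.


dR = c/(2*BW) = 1500 / (2 * 120.8e3) = 0.0062 m = 0.62 cm

0.62 cm


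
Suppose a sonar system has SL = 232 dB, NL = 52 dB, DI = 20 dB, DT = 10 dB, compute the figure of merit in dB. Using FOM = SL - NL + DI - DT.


190 dB


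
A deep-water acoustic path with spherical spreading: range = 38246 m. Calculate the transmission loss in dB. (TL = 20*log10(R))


TL = 20*log10(38246) = 91.65

91.65 dB


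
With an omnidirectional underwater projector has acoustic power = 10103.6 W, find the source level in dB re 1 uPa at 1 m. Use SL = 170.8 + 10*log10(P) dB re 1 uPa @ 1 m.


210.84 dB


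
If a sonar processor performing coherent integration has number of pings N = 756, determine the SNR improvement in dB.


28.79 dB


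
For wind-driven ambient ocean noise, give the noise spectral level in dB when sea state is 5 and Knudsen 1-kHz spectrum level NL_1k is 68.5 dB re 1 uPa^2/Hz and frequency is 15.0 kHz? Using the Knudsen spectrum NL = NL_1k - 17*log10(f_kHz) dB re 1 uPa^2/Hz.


48.51 dB


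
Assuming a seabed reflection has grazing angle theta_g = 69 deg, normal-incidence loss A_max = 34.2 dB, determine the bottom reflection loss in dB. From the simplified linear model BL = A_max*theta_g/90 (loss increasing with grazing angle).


BL = A_max * theta_g / 90 = 34.2 * 69 / 90 = 26.22

26.22 dB


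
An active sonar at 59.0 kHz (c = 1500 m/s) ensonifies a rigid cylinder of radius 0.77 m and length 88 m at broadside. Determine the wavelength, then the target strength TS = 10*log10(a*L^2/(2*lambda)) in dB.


Step 1: lambda = c/f = 1500/59000 = 0.02542 m
Step 2: TS = 10*log10(a*L^2/(2*lambda)) = 10*log10(0.77*88^2/(2*0.02542)) = 50.69

50.69 dB


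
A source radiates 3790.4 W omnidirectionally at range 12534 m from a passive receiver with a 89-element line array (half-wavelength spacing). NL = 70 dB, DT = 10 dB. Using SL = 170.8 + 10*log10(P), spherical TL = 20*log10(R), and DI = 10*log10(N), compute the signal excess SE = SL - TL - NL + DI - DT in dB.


Step 1: SL = 170.8 + 10*log10(3790.4) = 206.59 dB
Step 2: TL = 20*log10(12534) = 81.96 dB
Step 3: DI = 10*log10(89) = 19.49 dB
Step 4: SE = SL - TL - NL + DI - DT = 206.59 - 81.96 - 70 + 19.49 - 10 = 64.12

64.12 dB


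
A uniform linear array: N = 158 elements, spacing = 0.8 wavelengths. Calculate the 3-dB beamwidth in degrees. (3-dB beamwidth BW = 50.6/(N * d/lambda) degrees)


BW = 50.6 / (158 * 0.8) = 50.6 / 126.4 = 0.4

0.4 deg


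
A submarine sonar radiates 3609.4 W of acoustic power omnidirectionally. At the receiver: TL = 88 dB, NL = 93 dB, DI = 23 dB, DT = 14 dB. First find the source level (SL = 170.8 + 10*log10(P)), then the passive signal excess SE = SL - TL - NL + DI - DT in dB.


Step 1: SL = 170.8 + 10*log10(3609.4) = 206.37 dB
Step 2: SE = SL - TL - NL + DI - DT = 206.37 - 88 - 93 + 23 - 14 = 34.37

34.37 dB


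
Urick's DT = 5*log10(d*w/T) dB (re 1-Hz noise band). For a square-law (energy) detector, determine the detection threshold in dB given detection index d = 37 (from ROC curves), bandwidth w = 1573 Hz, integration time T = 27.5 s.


16.63 dB


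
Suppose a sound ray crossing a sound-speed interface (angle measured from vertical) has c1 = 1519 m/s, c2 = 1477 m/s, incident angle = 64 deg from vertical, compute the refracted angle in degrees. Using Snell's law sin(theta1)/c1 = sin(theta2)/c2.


sin(theta2) = (c2/c1)*sin(theta1) = (1477/1519)*sin(64 deg) = 0.87394
theta2 = arcsin(0.87394) = 60.92

60.92 deg


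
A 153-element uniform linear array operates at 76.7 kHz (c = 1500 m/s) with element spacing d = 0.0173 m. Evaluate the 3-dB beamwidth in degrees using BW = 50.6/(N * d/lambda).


Step 1: lambda = 1500/76700 = 0.01956 m
Step 2: d/lambda = 0.0173/0.01956 = 0.8845
Step 3: BW = 50.6/(N * d/lambda) = 50.6/(153 * 0.8845) = 0.37

0.37 deg


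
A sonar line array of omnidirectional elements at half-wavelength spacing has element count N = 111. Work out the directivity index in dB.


20.45 dB


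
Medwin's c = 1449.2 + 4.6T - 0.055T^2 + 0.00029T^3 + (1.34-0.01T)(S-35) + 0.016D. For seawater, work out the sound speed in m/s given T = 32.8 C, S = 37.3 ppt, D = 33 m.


c = 1449.2 + 4.6*32.8 - 0.055*32.8^2 + 0.00029*32.8^3 + (1.34 - 0.01*32.8)*(37.3 - 35) + 0.016*33 = 1554.0

1554.0 m/s


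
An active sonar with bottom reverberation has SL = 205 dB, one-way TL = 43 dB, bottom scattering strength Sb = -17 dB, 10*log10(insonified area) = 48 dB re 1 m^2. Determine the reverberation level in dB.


RL = SL - 2*TL + Sb + 10*log10(A) = 205 - 2*43 + (-17) + 48 = 150

150 dB


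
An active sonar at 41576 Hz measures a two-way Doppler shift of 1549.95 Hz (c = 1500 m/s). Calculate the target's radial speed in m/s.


27.96 m/s


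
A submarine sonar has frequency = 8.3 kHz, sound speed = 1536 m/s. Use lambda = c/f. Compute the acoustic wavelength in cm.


lambda = c/f = 1536 / 8300 = 0.1851 m = 18.51 cm

18.51 cm


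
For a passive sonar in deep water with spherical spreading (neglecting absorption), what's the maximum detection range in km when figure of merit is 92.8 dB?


At max range FOM = TL, so 20*log10(R) = 92.8
R = 10^(92.8/20) = 43651.58 m = 43.65 km

43.65 km


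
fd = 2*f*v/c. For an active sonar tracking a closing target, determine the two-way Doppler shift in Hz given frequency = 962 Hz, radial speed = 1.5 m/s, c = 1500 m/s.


fd = 2*f*v/c = 2 * 962 * 1.5 / 1500 = 1.92

1.92 Hz


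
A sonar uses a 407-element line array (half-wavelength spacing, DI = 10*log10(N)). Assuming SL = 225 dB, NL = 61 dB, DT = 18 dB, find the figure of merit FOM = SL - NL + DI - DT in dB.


172.1 dB


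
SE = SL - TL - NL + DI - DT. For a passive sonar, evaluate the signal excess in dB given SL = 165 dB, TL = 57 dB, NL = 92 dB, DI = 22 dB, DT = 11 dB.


SE = SL - TL - NL + DI - DT = 165 - 57 - 92 + 22 - 11 = 27

27 dB


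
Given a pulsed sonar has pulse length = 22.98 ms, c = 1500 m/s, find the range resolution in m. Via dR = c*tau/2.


dR = c*tau/2 = 1500 * 22.98e-3 / 2 = 17.235

17.235 m


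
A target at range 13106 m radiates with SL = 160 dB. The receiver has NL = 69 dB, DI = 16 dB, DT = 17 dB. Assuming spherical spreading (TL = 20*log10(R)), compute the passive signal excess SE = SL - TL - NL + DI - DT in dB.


Step 1: TL = 20*log10(13106) = 82.35 dB
Step 2: SE = 160 - 82.35 - 69 + 16 - 17 = 7.65

7.65 dB


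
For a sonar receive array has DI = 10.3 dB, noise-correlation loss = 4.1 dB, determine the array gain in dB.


6.2 dB


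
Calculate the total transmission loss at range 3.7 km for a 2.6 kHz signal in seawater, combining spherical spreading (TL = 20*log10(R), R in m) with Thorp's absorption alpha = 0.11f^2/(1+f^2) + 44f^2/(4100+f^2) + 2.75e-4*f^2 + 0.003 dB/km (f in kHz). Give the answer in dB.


Step 1 (Thorp): alpha = 0.11*6.76/(1+6.76) + 44*6.76/(4100+6.76) + 2.75e-4*6.76 + 0.003 = 0.1731 dB/km
Step 2: TL_spread = 20*log10(3700) = 71.36 dB
Step 3: TL_abs = alpha*R = 0.1731 * 3.7 = 0.64 dB
Step 4: TL_total = 71.36 + 0.64 = 72.0

72.0 dB


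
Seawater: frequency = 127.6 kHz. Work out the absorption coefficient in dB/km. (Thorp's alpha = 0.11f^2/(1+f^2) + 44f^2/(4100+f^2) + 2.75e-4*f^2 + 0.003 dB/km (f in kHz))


f^2 = 16281.76
alpha = 0.11*16281.76/(1+16281.76) + 44*16281.76/(4100+16281.76) + 2.75e-4*16281.76 + 0.003 = 39.739

39.739 dB/km


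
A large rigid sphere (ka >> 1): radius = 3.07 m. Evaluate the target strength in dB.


3.72 dB


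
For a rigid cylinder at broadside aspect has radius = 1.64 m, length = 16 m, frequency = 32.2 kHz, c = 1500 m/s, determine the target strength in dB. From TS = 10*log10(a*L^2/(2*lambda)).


36.54 dB


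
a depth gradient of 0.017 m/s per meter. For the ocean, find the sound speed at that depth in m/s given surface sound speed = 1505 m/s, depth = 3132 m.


1558.244 m/s


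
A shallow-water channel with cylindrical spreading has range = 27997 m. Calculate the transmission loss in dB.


TL = 10*log10(27997) = 44.47

44.47 dB


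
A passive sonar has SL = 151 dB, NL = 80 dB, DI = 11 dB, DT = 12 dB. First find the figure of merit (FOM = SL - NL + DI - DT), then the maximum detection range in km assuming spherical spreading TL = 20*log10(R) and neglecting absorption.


Step 1: FOM = SL - NL + DI - DT = 151 - 80 + 11 - 12 = 70 dB
Step 2: at max range FOM = TL = 20*log10(R), so R = 10^(70/20) = 3162.28 m = 3.16 km

3.16 km


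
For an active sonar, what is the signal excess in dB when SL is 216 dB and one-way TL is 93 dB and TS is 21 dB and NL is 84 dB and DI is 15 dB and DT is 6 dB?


SE = SL - 2*TL + TS - NL + DI - DT = 216 - 2*93 + (21) - 84 + 15 - 6 = -24

-24 dB


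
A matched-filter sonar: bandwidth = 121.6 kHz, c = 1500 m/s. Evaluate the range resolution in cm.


dR = c/(2*BW) = 1500 / (2 * 121.6e3) = 0.0062 m = 0.62 cm

0.62 cm


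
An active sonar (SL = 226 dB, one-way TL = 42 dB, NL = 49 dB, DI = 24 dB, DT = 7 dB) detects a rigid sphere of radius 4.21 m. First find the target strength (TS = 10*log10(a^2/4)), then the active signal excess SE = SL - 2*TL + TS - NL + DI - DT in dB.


Step 1: TS = 10*log10(4.21^2/4) = 6.47 dB
Step 2: SE = SL - 2*TL + TS - NL + DI - DT = 226 - 2*42 + (6.47) - 49 + 24 - 7 = 116.47

116.47 dB


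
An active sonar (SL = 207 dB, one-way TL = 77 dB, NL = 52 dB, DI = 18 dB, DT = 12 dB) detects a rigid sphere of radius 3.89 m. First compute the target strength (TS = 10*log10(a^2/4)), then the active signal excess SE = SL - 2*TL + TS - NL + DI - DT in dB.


Step 1: TS = 10*log10(3.89^2/4) = 5.78 dB
Step 2: SE = SL - 2*TL + TS - NL + DI - DT = 207 - 2*77 + (5.78) - 52 + 18 - 12 = 12.78

12.78 dB


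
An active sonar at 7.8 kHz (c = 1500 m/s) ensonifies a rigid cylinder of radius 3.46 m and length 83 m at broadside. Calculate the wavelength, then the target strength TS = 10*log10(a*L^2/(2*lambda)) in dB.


Step 1: lambda = c/f = 1500/7800 = 0.19231 m
Step 2: TS = 10*log10(a*L^2/(2*lambda)) = 10*log10(3.46*83^2/(2*0.19231)) = 47.92

47.92 dB


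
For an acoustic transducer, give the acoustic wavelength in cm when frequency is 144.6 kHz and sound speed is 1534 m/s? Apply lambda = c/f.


lambda = c/f = 1534 / 144600 = 0.0106 m = 1.06 cm

1.06 cm


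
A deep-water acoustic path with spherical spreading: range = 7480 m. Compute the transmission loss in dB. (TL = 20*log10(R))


TL = 20*log10(7480) = 77.48

77.48 dB


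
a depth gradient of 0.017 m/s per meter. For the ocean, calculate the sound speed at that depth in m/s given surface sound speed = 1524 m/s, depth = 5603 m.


1619.251 m/s


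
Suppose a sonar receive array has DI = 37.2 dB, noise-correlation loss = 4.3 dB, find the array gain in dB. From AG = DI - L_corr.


AG = DI - L_corr = 37.2 - 4.3 = 32.9

32.9 dB


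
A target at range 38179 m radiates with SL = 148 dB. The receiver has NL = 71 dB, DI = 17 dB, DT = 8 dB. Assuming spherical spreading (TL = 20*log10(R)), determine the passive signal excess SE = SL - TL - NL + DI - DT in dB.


Step 1: TL = 20*log10(38179) = 91.64 dB
Step 2: SE = 148 - 91.64 - 71 + 17 - 8 = -5.64

-5.64 dB


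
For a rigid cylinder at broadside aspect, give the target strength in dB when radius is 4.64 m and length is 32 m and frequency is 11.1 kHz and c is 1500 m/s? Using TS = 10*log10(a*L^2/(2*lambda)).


lambda = 1500/11100 = 0.13514 m
TS = 10*log10(4.64*32^2/(2*0.13514)) = 42.45

42.45 dB


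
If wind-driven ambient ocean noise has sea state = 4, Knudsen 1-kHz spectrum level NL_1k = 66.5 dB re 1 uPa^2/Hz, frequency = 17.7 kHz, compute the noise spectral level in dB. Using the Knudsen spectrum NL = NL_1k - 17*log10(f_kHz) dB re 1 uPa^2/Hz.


NL = NL_1k - 17*log10(f_kHz) = 66.5 - 17*log10(17.7) = 66.5 - (21.22) = 45.28

45.28 dB


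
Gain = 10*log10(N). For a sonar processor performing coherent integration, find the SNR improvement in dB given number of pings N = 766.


Gain = 10*log10(766) = 28.84

28.84 dB


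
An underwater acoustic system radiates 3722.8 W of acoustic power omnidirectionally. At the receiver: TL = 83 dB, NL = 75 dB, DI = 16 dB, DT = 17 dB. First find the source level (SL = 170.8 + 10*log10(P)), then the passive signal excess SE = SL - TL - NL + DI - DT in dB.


Step 1: SL = 170.8 + 10*log10(3722.8) = 206.51 dB
Step 2: SE = SL - TL - NL + DI - DT = 206.51 - 83 - 75 + 16 - 17 = 47.51

47.51 dB


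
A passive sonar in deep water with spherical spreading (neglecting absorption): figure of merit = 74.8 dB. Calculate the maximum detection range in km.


5.5 km


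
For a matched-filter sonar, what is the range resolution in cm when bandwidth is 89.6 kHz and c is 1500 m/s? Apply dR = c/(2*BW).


0.84 cm


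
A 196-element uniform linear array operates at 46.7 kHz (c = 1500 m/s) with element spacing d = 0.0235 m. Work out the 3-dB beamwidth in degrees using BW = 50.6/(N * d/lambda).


0.35 deg


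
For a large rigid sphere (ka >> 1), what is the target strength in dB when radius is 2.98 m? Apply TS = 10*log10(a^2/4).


TS = 10*log10(2.98^2 / 4) = 10*log10(2.2201) = 3.46

3.46 dB


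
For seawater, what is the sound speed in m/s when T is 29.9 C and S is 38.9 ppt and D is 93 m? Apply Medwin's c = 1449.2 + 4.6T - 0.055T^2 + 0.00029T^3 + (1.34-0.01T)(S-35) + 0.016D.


c = 1449.2 + 4.6*29.9 - 0.055*29.9^2 + 0.00029*29.9^3 + (1.34 - 0.01*29.9)*(38.9 - 35) + 0.016*93 = 1550.87

1550.87 m/s


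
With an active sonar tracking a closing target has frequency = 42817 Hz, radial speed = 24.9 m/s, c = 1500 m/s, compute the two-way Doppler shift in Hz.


fd = 2*f*v/c = 2 * 42817 * 24.9 / 1500 = 1421.52

1421.52 Hz


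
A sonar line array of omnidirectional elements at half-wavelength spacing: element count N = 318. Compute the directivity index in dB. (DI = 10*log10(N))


DI = 10*log10(318) = 25.02

25.02 dB


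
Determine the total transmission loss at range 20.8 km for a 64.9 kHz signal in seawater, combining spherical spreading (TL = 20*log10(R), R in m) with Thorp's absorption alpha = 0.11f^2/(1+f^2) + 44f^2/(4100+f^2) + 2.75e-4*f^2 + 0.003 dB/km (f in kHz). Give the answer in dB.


Step 1 (Thorp): alpha = 0.11*4212.01/(1+4212.01) + 44*4212.01/(4100+4212.01) + 2.75e-4*4212.01 + 0.003 = 23.5677 dB/km
Step 2: TL_spread = 20*log10(20800) = 86.36 dB
Step 3: TL_abs = alpha*R = 23.5677 * 20.8 = 490.21 dB
Step 4: TL_total = 86.36 + 490.21 = 576.57

576.57 dB


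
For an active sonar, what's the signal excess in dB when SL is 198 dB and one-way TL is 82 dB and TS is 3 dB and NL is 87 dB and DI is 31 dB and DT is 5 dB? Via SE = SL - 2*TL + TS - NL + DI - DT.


-24 dB


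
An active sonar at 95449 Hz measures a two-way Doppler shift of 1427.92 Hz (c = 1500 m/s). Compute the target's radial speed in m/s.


From fd = 2*f*v/c, v = c*fd/(2*f) = 1500 * 1427.92 / (2*95449) = 11.22

11.22 m/s


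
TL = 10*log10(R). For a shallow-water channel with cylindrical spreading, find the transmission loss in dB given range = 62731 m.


47.97 dB


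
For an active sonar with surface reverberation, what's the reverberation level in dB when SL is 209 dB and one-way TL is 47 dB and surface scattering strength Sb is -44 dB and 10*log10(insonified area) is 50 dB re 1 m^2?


RL = SL - 2*TL + Sb + 10*log10(A) = 209 - 2*47 + (-44) + 50 = 121

121 dB


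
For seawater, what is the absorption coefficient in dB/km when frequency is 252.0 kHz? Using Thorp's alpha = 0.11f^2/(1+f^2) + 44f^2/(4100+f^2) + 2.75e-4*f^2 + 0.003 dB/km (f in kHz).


f^2 = 63504.0
alpha = 0.11*63504.0/(1+63504.0) + 44*63504.0/(4100+63504.0) + 2.75e-4*63504.0 + 0.003 = 58.908

58.908 dB/km


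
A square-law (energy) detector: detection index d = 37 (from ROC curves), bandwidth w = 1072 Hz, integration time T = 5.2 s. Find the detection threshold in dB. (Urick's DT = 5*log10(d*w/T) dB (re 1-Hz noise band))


DT = 5*log10(d*w/T) = 5*log10(37 * 1072 / 5.2) = 5*log10(7627.69) = 19.41

19.41 dB


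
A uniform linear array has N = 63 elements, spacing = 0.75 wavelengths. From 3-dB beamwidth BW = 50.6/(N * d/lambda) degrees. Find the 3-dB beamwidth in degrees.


BW = 50.6 / (63 * 0.75) = 50.6 / 47.25 = 1.07

1.07 deg


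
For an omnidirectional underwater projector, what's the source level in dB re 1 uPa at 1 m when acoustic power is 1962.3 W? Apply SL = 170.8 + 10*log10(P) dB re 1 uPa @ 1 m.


203.73 dB


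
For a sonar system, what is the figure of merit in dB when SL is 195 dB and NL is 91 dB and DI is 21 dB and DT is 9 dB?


FOM = SL - NL + DI - DT = 195 - 91 + 21 - 9 = 116

116 dB


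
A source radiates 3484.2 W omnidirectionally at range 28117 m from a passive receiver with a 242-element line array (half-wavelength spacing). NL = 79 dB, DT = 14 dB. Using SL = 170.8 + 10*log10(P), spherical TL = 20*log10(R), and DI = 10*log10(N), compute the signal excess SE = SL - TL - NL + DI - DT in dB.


Step 1: SL = 170.8 + 10*log10(3484.2) = 206.22 dB
Step 2: TL = 20*log10(28117) = 88.98 dB
Step 3: DI = 10*log10(242) = 23.84 dB
Step 4: SE = SL - TL - NL + DI - DT = 206.22 - 88.98 - 79 + 23.84 - 14 = 48.08

48.08 dB


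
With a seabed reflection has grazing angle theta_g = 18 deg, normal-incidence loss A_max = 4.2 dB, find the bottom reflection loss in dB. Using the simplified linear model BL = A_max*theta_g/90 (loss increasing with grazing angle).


BL = A_max * theta_g / 90 = 4.2 * 18 / 90 = 0.84

0.84 dB


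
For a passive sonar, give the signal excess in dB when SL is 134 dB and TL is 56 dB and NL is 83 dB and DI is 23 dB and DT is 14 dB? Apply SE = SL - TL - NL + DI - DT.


4 dB


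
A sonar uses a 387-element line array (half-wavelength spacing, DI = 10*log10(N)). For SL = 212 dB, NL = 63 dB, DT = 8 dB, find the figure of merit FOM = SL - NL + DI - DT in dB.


Step 1: DI = 10*log10(387) = 25.88 dB
Step 2: FOM = SL - NL + DI - DT = 212 - 63 + 25.88 - 8 = 166.88

166.88 dB


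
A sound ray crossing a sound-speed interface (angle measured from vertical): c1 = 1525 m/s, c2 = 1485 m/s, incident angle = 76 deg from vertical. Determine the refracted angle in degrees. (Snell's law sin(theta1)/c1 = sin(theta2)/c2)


sin(theta2) = (c2/c1)*sin(theta1) = (1485/1525)*sin(76 deg) = 0.94485
theta2 = arcsin(0.94485) = 70.88

70.88 deg


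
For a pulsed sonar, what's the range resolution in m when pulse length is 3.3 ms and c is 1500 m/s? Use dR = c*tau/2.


dR = c*tau/2 = 1500 * 3.3e-3 / 2 = 2.475

2.475 m


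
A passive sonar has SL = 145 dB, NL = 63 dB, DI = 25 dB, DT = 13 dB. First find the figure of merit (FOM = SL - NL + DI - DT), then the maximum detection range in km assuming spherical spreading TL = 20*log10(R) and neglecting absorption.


Step 1: FOM = SL - NL + DI - DT = 145 - 63 + 25 - 13 = 94 dB
Step 2: at max range FOM = TL = 20*log10(R), so R = 10^(94/20) = 50118.72 m = 50.12 km

50.12 km


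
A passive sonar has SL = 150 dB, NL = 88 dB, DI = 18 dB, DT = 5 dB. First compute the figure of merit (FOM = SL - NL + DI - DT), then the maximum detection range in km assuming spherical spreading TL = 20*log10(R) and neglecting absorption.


Step 1: FOM = SL - NL + DI - DT = 150 - 88 + 18 - 5 = 75 dB
Step 2: at max range FOM = TL = 20*log10(R), so R = 10^(75/20) = 5623.41 m = 5.62 km

5.62 km


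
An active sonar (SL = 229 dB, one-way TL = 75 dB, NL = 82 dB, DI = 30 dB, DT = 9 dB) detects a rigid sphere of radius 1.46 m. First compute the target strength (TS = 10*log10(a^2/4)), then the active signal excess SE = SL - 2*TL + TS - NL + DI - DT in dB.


Step 1: TS = 10*log10(1.46^2/4) = -2.73 dB
Step 2: SE = SL - 2*TL + TS - NL + DI - DT = 229 - 2*75 + (-2.73) - 82 + 30 - 9 = 15.27

15.27 dB


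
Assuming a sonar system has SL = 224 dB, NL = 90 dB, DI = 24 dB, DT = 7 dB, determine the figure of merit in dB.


FOM = SL - NL + DI - DT = 224 - 90 + 24 - 7 = 151

151 dB


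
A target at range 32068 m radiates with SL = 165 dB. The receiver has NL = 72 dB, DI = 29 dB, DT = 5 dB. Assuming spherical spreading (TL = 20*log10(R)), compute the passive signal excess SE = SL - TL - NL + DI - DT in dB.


26.88 dB


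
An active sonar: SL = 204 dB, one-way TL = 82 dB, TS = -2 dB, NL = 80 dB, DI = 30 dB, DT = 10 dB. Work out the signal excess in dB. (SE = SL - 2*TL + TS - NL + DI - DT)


-22 dB


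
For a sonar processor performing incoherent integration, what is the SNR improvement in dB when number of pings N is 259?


Gain = 5*log10(259) = 12.07

12.07 dB


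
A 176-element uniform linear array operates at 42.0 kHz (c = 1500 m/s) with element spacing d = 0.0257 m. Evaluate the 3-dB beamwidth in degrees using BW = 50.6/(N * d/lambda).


Step 1: lambda = 1500/42000 = 0.03571 m
Step 2: d/lambda = 0.0257/0.03571 = 0.7197
Step 3: BW = 50.6/(N * d/lambda) = 50.6/(176 * 0.7197) = 0.4

0.4 deg


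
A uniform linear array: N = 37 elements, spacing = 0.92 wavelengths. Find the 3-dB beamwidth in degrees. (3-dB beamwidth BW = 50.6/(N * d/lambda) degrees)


BW = 50.6 / (37 * 0.92) = 50.6 / 34.04 = 1.49

1.49 deg


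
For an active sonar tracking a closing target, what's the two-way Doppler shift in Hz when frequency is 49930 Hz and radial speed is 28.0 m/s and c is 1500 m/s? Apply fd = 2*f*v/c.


fd = 2*f*v/c = 2 * 49930 * 28.0 / 1500 = 1864.05

1864.05 Hz


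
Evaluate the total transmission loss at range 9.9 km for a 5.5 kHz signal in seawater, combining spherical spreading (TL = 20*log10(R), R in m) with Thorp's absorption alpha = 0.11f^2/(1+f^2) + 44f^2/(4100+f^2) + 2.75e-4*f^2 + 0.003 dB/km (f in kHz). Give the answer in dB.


Step 1 (Thorp): alpha = 0.11*30.25/(1+30.25) + 44*30.25/(4100+30.25) + 2.75e-4*30.25 + 0.003 = 0.4401 dB/km
Step 2: TL_spread = 20*log10(9900) = 79.91 dB
Step 3: TL_abs = alpha*R = 0.4401 * 9.9 = 4.36 dB
Step 4: TL_total = 79.91 + 4.36 = 84.27

84.27 dB


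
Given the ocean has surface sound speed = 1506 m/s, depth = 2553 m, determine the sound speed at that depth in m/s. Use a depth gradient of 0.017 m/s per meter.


1549.401 m/s


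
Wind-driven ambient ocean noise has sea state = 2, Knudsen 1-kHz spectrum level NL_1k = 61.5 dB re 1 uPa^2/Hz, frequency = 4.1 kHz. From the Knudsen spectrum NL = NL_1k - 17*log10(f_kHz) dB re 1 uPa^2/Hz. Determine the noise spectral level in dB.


NL = NL_1k - 17*log10(f_kHz) = 61.5 - 17*log10(4.1) = 61.5 - (10.42) = 51.08

51.08 dB


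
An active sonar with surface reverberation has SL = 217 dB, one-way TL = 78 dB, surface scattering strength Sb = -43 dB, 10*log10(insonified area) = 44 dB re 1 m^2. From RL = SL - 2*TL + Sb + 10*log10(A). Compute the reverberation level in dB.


RL = SL - 2*TL + Sb + 10*log10(A) = 217 - 2*78 + (-43) + 44 = 62

62 dB


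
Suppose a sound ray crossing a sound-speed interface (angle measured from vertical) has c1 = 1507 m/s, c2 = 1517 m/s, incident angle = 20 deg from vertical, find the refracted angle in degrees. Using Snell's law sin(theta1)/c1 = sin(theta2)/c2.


20.14 deg


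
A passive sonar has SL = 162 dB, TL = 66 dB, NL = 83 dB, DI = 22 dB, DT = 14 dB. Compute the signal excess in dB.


21 dB


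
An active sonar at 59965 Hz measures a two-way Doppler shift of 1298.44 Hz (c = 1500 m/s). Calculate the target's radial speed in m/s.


From fd = 2*f*v/c, v = c*fd/(2*f) = 1500 * 1298.44 / (2*59965) = 16.24

16.24 m/s


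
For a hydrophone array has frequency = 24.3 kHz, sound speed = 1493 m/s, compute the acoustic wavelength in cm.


lambda = c/f = 1493 / 24300 = 0.0614 m = 6.14 cm

6.14 cm


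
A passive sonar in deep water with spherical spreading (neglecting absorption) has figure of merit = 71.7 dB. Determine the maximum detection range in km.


At max range FOM = TL, so 20*log10(R) = 71.7
R = 10^(71.7/20) = 3845.92 m = 3.85 km

3.85 km


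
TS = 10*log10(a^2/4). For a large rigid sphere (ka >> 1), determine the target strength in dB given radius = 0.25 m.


TS = 10*log10(0.25^2 / 4) = 10*log10(0.015625) = -18.06

-18.06 dB


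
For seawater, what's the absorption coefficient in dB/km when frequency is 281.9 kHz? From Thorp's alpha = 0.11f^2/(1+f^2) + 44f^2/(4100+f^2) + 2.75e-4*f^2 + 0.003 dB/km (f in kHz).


f^2 = 79467.61
alpha = 0.11*79467.61/(1+79467.61) + 44*79467.61/(4100+79467.61) + 2.75e-4*79467.61 + 0.003 = 63.808

63.808 dB/km


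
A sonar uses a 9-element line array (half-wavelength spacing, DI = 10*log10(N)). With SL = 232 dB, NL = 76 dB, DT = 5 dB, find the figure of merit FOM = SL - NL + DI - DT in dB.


Step 1: DI = 10*log10(9) = 9.54 dB
Step 2: FOM = SL - NL + DI - DT = 232 - 76 + 9.54 - 5 = 160.54

160.54 dB


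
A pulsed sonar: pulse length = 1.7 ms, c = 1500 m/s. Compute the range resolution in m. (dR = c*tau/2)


dR = c*tau/2 = 1500 * 1.7e-3 / 2 = 1.275

1.275 m


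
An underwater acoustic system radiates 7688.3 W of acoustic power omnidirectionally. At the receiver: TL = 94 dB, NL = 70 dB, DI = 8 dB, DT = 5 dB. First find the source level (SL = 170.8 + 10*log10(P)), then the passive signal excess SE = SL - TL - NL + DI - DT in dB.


Step 1: SL = 170.8 + 10*log10(7688.3) = 209.66 dB
Step 2: SE = SL - TL - NL + DI - DT = 209.66 - 94 - 70 + 8 - 5 = 48.66

48.66 dB


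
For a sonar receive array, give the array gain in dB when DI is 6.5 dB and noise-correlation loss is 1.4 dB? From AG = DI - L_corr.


AG = DI - L_corr = 6.5 - 1.4 = 5.1

5.1 dB


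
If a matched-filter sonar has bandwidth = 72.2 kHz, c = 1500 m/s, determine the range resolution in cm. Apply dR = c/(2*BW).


1.04 cm


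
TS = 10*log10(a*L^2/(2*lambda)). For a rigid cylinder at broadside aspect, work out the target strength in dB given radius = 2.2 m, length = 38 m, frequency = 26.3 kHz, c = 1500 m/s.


44.45 dB


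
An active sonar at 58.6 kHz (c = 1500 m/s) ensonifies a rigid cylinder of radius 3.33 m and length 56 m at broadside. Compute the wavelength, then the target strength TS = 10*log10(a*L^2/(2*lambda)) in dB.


Step 1: lambda = c/f = 1500/58600 = 0.0256 m
Step 2: TS = 10*log10(a*L^2/(2*lambda)) = 10*log10(3.33*56^2/(2*0.0256)) = 53.1

53.1 dB


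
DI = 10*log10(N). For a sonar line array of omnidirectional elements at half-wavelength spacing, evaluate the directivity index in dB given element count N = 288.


DI = 10*log10(288) = 24.59

24.59 dB


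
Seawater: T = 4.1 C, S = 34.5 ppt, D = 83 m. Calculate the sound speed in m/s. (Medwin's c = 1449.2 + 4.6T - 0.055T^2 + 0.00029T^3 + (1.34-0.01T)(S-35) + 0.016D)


c = 1449.2 + 4.6*4.1 - 0.055*4.1^2 + 0.00029*4.1^3 + (1.34 - 0.01*4.1)*(34.5 - 35) + 0.016*83 = 1467.83

1467.83 m/s


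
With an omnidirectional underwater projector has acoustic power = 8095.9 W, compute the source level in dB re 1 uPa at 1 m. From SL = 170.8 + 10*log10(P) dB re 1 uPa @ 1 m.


SL = 170.8 + 10*log10(8095.9) = 170.8 + 39.08 = 209.88

209.88 dB


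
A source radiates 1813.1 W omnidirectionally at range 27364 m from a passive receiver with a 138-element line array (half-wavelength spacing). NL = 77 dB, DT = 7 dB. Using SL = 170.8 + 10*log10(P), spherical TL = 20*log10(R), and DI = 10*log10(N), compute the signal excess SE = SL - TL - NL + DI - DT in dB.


Step 1: SL = 170.8 + 10*log10(1813.1) = 203.38 dB
Step 2: TL = 20*log10(27364) = 88.74 dB
Step 3: DI = 10*log10(138) = 21.4 dB
Step 4: SE = SL - TL - NL + DI - DT = 203.38 - 88.74 - 77 + 21.4 - 7 = 52.04

52.04 dB


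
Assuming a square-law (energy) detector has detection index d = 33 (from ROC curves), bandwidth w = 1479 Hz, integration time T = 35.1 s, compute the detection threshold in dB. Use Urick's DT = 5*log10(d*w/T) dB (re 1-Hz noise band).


15.72 dB


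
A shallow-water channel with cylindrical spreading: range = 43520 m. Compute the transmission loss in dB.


TL = 10*log10(43520) = 46.39

46.39 dB


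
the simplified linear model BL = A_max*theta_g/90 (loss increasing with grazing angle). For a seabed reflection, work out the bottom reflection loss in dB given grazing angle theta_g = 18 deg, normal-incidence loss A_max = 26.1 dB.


5.22 dB


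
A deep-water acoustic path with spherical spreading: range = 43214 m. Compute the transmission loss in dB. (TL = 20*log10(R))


TL = 20*log10(43214) = 92.71

92.71 dB


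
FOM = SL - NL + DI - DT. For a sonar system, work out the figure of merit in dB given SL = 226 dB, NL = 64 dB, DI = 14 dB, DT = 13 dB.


FOM = SL - NL + DI - DT = 226 - 64 + 14 - 13 = 163

163 dB


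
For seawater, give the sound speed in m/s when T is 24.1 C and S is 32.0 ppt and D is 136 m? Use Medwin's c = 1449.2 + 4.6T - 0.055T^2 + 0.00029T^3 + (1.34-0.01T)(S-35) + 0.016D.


c = 1449.2 + 4.6*24.1 - 0.055*24.1^2 + 0.00029*24.1^3 + (1.34 - 0.01*24.1)*(32.0 - 35) + 0.016*136 = 1531.05

1531.05 m/s


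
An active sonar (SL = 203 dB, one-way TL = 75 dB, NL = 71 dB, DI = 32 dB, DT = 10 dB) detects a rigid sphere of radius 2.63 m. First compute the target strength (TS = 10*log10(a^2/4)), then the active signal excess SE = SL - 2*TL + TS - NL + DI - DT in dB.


Step 1: TS = 10*log10(2.63^2/4) = 2.38 dB
Step 2: SE = SL - 2*TL + TS - NL + DI - DT = 203 - 2*75 + (2.38) - 71 + 32 - 10 = 6.38

6.38 dB


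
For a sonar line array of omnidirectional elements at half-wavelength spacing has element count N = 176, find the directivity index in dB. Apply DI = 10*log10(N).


DI = 10*log10(176) = 22.46

22.46 dB


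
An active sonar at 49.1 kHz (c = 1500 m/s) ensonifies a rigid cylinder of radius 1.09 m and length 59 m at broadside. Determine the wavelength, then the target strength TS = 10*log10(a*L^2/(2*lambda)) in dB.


Step 1: lambda = c/f = 1500/49100 = 0.03055 m
Step 2: TS = 10*log10(a*L^2/(2*lambda)) = 10*log10(1.09*59^2/(2*0.03055)) = 47.93

47.93 dB


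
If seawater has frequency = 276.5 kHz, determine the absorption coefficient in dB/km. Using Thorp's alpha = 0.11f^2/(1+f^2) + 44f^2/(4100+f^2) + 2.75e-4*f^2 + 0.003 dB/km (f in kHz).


f^2 = 76452.25
alpha = 0.11*76452.25/(1+76452.25) + 44*76452.25/(4100+76452.25) + 2.75e-4*76452.25 + 0.003 = 62.898

62.898 dB/km


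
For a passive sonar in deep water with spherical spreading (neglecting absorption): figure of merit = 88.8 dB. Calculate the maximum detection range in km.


27.54 km


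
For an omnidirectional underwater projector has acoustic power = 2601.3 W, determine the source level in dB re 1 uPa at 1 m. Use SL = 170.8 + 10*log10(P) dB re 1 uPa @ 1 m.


204.95 dB


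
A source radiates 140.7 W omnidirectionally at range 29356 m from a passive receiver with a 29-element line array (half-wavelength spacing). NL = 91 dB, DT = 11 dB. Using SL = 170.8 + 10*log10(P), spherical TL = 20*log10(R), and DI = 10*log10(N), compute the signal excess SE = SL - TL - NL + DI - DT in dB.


Step 1: SL = 170.8 + 10*log10(140.7) = 192.28 dB
Step 2: TL = 20*log10(29356) = 89.35 dB
Step 3: DI = 10*log10(29) = 14.62 dB
Step 4: SE = SL - TL - NL + DI - DT = 192.28 - 89.35 - 91 + 14.62 - 11 = 15.55

15.55 dB


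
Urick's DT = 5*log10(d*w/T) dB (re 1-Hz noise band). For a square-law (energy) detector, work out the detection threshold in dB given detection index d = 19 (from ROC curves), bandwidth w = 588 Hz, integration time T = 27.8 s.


DT = 5*log10(d*w/T) = 5*log10(19 * 588 / 27.8) = 5*log10(401.87) = 13.02

13.02 dB
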